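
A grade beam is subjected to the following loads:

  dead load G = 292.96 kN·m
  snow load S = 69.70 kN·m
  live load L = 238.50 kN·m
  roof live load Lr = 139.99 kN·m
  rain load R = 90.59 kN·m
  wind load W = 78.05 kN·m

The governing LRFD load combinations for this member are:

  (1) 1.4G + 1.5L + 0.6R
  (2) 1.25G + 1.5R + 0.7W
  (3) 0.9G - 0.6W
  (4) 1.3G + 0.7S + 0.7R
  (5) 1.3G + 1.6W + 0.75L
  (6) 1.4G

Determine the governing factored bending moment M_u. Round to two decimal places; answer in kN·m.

(1) 1.4(292.96) + 1.5(238.50) + 0.6(90.59) = 822.25
(2) 1.25(292.96) + 1.5(90.59) + 0.7(78.05) = 556.72
(3) 0.9(292.96) - 0.6(78.05) = 216.83
(4) 1.3(292.96) + 0.7(69.70) + 0.7(90.59) = 493.05
(5) 1.3(292.96) + 1.6(78.05) + 0.75(238.50) = 684.60
(6) 1.4(292.96) = 410.14
The controlling combination is 1, giving 822.25 kN·m.

822.25 kN·m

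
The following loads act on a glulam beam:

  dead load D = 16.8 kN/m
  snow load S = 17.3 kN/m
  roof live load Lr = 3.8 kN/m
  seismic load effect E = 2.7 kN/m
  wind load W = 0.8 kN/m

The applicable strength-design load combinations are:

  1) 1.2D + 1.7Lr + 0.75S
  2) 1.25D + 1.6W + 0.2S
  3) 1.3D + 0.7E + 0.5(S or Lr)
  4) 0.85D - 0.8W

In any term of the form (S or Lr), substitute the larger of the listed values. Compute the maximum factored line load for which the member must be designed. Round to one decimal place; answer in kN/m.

(S or Lr) → S = 17.3 kN/m.
1) 1.2(16.8) + 1.7(3.8) + 0.75(17.3) = 39.6
2) 1.25(16.8) + 1.6(0.8) + 0.2(17.3) = 25.7
3) 1.3(16.8) + 0.7(2.7) + 0.5(17.3) = 21.8 + 1.9 + 8.7 = 32.4
4) 0.85(16.8) - 0.8(0.8) = 13.6
The controlling combination is 1, giving 39.6 kN/m.

39.6 kN/m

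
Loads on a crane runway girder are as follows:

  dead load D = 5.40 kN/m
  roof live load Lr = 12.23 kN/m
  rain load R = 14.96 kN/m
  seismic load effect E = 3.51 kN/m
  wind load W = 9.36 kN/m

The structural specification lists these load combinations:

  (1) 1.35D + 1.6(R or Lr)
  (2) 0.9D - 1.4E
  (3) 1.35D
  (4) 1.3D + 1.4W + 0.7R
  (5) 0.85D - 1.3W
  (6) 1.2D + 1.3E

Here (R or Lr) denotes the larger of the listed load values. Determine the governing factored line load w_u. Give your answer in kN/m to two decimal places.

31.23 kN/m

(R or Lr) → R = 14.96 kN/m.
(1) 1.35(5.40) + 1.6(14.96) = 7.29 + 23.94 = 31.23
(2) 0.9(5.40) - 1.4(3.51) = 4.86 - 4.91 = -0.05
(3) 1.35(5.40) = 7.29
(4) 1.3(5.40) + 1.4(9.36) + 0.7(14.96) = 30.60
(5) 0.85(5.40) - 1.3(9.36) = 4.59 - 12.17 = -7.58
(6) 1.2(5.40) + 1.3(3.51) = 6.48 + 4.56 = 11.04
Maximum is from combination 1.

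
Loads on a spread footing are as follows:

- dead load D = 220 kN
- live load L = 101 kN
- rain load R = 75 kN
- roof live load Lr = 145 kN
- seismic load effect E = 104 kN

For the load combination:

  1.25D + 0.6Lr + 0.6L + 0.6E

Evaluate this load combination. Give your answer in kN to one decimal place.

485.0 kN

1.25(220) + 0.6(145) + 0.6(101) + 0.6(104) = 275.0 + 87.0 + 60.6 + 62.4 = 485.0
P_u = 485.0 kN.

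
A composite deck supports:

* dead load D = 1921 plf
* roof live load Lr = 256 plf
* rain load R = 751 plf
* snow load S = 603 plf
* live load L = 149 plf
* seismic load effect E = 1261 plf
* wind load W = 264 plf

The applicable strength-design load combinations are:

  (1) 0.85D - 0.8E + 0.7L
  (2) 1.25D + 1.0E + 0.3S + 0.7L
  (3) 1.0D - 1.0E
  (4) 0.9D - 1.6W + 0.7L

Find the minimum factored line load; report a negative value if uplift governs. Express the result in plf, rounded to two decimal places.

(1) 0.85(1921) - 0.8(1261) + 0.7(149) = 1632.85 - 1008.80 + 104.30 = 728.35
(2) 1.25(1921) + 1.0(1261) + 0.3(603) + 0.7(149) = 2401.25 + 1261.00 + 180.90 + 104.30 = 3947.45
(3) 1.0(1921) - 1.0(1261) = 1921.00 - 1261.00 = 660.00
(4) 0.9(1921) - 1.6(264) + 0.7(149) = 1728.90 - 422.40 + 104.30 = 1410.80
Combination 3 gives the minimum: 660.00 plf.

660.00 plf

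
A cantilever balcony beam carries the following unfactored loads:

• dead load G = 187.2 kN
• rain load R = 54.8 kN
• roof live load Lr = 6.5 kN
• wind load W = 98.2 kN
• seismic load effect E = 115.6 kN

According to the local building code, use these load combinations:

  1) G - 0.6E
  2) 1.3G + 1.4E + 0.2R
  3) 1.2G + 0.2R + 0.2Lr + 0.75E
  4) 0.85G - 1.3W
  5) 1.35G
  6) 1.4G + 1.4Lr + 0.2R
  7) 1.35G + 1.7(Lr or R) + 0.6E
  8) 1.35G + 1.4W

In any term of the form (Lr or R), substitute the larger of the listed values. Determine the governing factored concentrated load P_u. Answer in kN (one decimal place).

416.2 kN

(Lr or R) → R = 54.8 kN.
1) 1.0(187.2) - 0.6(115.6) = 187.2 - 69.4 = 117.8
2) 1.3(187.2) + 1.4(115.6) + 0.2(54.8) = 243.4 + 161.8 + 11.0 = 416.2
3) 1.2(187.2) + 0.2(54.8) + 0.2(6.5) + 0.75(115.6) = 224.6 + 11.0 + 1.3 + 86.7 = 323.6
4) 0.85(187.2) - 1.3(98.2) = 31.5
5) 1.35(187.2) = 252.7
6) 1.4(187.2) + 1.4(6.5) + 0.2(54.8) = 282.1
7) 1.35(187.2) + 1.7(54.8) + 0.6(115.6) = 415.2
8) 1.35(187.2) + 1.4(98.2) = 252.7 + 137.5 = 390.2
The controlling combination is 2, giving 416.2 kN.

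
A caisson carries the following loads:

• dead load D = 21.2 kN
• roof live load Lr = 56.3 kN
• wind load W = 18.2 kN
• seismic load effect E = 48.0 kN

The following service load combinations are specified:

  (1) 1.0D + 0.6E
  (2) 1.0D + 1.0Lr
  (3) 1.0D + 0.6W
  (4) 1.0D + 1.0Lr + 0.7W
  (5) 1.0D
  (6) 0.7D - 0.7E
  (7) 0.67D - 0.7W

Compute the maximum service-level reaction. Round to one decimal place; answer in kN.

90.2 kN

(1) 1.0(21.2) + 0.6(48.0) = 21.2 + 28.8 = 50.0
(2) 1.0(21.2) + 1.0(56.3) = 21.2 + 56.3 = 77.5
(3) 1.0(21.2) + 0.6(18.2) = 21.2 + 10.9 = 32.1
(4) 1.0(21.2) + 1.0(56.3) + 0.7(18.2) = 21.2 + 56.3 + 12.7 = 90.2
(5) 1.0(21.2) = 21.2
(6) 0.7(21.2) - 0.7(48.0) = 14.8 - 33.6 = -18.8
(7) 0.67(21.2) - 0.7(18.2) = 14.2 - 12.7 = 1.5
Maximum is from combination 4.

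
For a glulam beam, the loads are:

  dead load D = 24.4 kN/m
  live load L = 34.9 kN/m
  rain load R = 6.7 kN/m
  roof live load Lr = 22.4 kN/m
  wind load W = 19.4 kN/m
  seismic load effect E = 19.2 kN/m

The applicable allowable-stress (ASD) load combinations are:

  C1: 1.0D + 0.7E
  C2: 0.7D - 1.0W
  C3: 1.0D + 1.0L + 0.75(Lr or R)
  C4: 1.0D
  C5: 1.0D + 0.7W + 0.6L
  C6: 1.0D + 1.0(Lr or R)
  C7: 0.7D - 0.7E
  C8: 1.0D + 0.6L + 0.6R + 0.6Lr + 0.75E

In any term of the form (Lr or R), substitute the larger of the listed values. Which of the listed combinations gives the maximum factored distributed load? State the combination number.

Combination 8

(Lr or R) → Lr = 22.4 kN/m.
C1: 1.0(24.4) + 0.7(19.2) = 24.4 + 13.4 = 37.8
C2: 0.7(24.4) - 1.0(19.4) = 17.1 - 19.4 = -2.3
C3: 1.0(24.4) + 1.0(34.9) + 0.75(22.4) = 24.4 + 34.9 + 16.8 = 76.1
C4: 1.0(24.4) = 24.4
C5: 1.0(24.4) + 0.7(19.4) + 0.6(34.9) = 24.4 + 13.6 + 20.9 = 58.9
C6: 1.0(24.4) + 1.0(22.4) = 24.4 + 22.4 = 46.8
C7: 0.7(24.4) - 0.7(19.2) = 3.6
C8: 1.0(24.4) + 0.6(34.9) + 0.6(6.7) + 0.6(22.4) + 0.75(19.2) = 77.2
The largest value is 77.2 kN/m from combination 8.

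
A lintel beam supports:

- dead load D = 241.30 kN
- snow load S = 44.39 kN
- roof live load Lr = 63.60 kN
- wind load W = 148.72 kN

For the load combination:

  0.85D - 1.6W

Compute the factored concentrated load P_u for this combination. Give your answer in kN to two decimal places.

0.85(241.30) - 1.6(148.72) = -32.85
P_u = -32.85 kN.

-32.85 kN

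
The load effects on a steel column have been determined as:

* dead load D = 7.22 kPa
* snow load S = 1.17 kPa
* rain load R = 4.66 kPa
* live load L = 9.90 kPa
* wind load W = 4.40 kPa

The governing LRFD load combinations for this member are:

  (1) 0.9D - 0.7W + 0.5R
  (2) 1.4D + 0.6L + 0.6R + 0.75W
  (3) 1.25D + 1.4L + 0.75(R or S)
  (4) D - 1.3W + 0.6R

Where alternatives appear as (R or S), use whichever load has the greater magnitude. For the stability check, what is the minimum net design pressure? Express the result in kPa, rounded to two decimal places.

(R or S) → R = 4.66 kPa.
(1) 0.9(7.22) - 0.7(4.40) + 0.5(4.66) = 5.75
(2) 1.4(7.22) + 0.6(9.90) + 0.6(4.66) + 0.75(4.40) = 22.14
(3) 1.25(7.22) + 1.4(9.90) + 0.75(4.66) = 26.38
(4) 1.0(7.22) - 1.3(4.40) + 0.6(4.66) = 4.30
Combination 4 gives the minimum: 4.30 kPa.

4.30 kPa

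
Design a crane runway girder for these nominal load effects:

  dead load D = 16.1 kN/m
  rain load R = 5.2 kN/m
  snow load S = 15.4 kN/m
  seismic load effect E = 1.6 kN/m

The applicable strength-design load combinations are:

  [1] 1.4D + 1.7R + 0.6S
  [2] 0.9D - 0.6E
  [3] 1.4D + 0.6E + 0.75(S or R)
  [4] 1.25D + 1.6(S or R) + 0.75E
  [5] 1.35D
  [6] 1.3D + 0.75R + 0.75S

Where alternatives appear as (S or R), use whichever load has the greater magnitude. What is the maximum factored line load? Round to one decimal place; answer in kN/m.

46.0 kN/m

(S or R) → S = 15.4 kN/m.
[1] 1.4(16.1) + 1.7(5.2) + 0.6(15.4) = 40.6
[2] 0.9(16.1) - 0.6(1.6) = 14.5 - 1.0 = 13.5
[3] 1.4(16.1) + 0.6(1.6) + 0.75(15.4) = 22.5 + 1.0 + 11.6 = 35.1
[4] 1.25(16.1) + 1.6(15.4) + 0.75(1.6) = 46.0
[5] 1.35(16.1) = 21.7
[6] 1.3(16.1) + 0.75(5.2) + 0.75(15.4) = 20.9 + 3.9 + 11.6 = 36.4
Maximum is from combination 4.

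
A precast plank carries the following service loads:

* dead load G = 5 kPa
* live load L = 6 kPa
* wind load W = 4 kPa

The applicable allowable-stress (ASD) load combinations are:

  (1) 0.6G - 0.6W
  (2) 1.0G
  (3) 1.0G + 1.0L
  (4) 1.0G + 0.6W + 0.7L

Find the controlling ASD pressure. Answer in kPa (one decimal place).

11.6 kPa

(1) 0.6(5) - 0.6(4) = 3.0 - 2.4 = 0.6
(2) 1.0(5) = 5.0
(3) 1.0(5) + 1.0(6) = 5.0 + 6.0 = 11.0
(4) 1.0(5) + 0.6(4) + 0.7(6) = 5.0 + 2.4 + 4.2 = 11.6
Maximum is from combination 4.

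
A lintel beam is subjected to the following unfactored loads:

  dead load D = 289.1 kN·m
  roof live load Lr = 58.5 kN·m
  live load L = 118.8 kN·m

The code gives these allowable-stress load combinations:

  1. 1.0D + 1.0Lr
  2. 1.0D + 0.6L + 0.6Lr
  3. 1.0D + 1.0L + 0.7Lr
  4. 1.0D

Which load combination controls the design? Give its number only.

1. 1.0(289.1) + 1.0(58.5) = 347.60
2. 1.0(289.1) + 0.6(118.8) + 0.6(58.5) = 395.48
3. 1.0(289.1) + 1.0(118.8) + 0.7(58.5) = 448.85
4. 1.0(289.1) = 289.10
The largest value is 448.85 kN·m from combination 3.

Combination 3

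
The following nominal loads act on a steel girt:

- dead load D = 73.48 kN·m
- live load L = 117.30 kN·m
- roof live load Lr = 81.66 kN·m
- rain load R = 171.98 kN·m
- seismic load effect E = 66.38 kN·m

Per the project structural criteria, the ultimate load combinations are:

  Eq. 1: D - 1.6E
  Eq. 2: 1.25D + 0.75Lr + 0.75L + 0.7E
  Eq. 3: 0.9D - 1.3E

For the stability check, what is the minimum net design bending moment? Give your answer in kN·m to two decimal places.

Eq. 1: 1.0(73.48) - 1.6(66.38) = 73.48 - 106.21 = -32.73
Eq. 2: 1.25(73.48) + 0.75(81.66) + 0.75(117.30) + 0.7(66.38) = 287.54
Eq. 3: 0.9(73.48) - 1.3(66.38) = 66.13 - 86.29 = -20.16
Combination 1 gives the minimum: -32.73 kN·m.

-32.73 kN·m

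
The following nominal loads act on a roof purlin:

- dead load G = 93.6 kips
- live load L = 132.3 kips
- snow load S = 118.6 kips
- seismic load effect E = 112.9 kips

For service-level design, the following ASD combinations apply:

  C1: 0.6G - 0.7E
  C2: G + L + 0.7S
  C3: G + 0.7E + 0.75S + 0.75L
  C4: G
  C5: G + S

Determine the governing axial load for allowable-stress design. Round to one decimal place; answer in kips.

C1: 0.6(93.6) - 0.7(112.9) = -22.9
C2: 1.0(93.6) + 1.0(132.3) + 0.7(118.6) = 93.6 + 132.3 + 83.0 = 308.9
C3: 1.0(93.6) + 0.7(112.9) + 0.75(118.6) + 0.75(132.3) = 93.6 + 79.0 + 89.0 + 99.2 = 360.8
C4: 1.0(93.6) = 93.6
C5: 1.0(93.6) + 1.0(118.6) = 93.6 + 118.6 = 212.2
Maximum is from combination 3.

360.8 kips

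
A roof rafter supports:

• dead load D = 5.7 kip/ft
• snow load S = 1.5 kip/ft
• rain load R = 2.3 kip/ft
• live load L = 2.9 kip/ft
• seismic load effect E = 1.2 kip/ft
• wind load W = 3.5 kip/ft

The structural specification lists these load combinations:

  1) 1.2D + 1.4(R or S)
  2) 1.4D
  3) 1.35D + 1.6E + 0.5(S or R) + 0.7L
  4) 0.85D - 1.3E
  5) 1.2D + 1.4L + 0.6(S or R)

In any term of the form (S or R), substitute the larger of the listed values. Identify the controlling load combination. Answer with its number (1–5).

Combination 3

(R or S) → R = 2.3 kip/ft; (S or R) → R = 2.3 kip/ft.
1) 1.2(5.7) + 1.4(2.3) = 6.84 + 3.22 = 10.06
2) 1.4(5.7) = 7.98
3) 1.35(5.7) + 1.6(1.2) + 0.5(2.3) + 0.7(2.9) = 7.70 + 1.92 + 1.15 + 2.03 = 12.80
4) 0.85(5.7) - 1.3(1.2) = 4.85 - 1.56 = 3.29
5) 1.2(5.7) + 1.4(2.9) + 0.6(2.3) = 6.84 + 4.06 + 1.38 = 12.28
The largest value is 12.80 kip/ft from combination 3.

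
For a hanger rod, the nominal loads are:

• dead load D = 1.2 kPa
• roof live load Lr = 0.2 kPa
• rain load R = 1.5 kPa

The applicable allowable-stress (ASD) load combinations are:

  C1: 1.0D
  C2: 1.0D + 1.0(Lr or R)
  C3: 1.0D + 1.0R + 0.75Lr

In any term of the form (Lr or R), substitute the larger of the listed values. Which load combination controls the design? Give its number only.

Combination 3

(Lr or R) → R = 1.5 kPa.
C1: 1.0(1.2) = 1.2
C2: 1.0(1.2) + 1.0(1.5) = 1.2 + 1.5 = 2.7
C3: 1.0(1.2) + 1.0(1.5) + 0.75(0.2) = 1.2 + 1.5 + 0.2 = 2.9
The largest value is 2.9 kPa from combination 3.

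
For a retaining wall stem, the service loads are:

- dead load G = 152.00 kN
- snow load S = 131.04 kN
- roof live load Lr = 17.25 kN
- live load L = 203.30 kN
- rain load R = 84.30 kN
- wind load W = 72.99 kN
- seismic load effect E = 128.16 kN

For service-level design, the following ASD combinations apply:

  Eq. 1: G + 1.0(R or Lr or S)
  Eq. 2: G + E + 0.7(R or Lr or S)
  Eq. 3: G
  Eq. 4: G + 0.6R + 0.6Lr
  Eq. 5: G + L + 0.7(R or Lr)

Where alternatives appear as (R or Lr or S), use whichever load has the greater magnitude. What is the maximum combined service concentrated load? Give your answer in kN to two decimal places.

(R or Lr or S) → S = 131.04 kN; (R or Lr) → R = 84.30 kN.
Eq. 1: 1.0(152.00) + 1.0(131.04) = 152.00 + 131.04 = 283.04
Eq. 2: 1.0(152.00) + 1.0(128.16) + 0.7(131.04) = 152.00 + 128.16 + 91.73 = 371.89
Eq. 3: 1.0(152.00) = 152.00
Eq. 4: 1.0(152.00) + 0.6(84.30) + 0.6(17.25) = 152.00 + 50.58 + 10.35 = 212.93
Eq. 5: 1.0(152.00) + 1.0(203.30) + 0.7(84.30) = 152.00 + 203.30 + 59.01 = 414.31
The controlling combination is 5, giving 414.31 kN.

414.31 kN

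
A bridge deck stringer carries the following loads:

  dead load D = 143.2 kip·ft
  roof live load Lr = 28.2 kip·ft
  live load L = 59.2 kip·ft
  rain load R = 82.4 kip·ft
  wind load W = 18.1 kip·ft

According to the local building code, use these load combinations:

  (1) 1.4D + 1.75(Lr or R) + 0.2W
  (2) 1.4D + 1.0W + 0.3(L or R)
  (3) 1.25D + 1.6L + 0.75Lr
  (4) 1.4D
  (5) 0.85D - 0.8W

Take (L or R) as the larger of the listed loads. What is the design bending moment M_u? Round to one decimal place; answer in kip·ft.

(Lr or R) → R = 82.4 kip·ft; (L or R) → R = 82.4 kip·ft.
(1) 1.4(143.2) + 1.75(82.4) + 0.2(18.1) = 200.5 + 144.2 + 3.6 = 348.3
(2) 1.4(143.2) + 1.0(18.1) + 0.3(82.4) = 200.5 + 18.1 + 24.7 = 243.3
(3) 1.25(143.2) + 1.6(59.2) + 0.75(28.2) = 179.0 + 94.7 + 21.2 = 294.9
(4) 1.4(143.2) = 200.5
(5) 0.85(143.2) - 0.8(18.1) = 121.7 - 14.5 = 107.2
Maximum is from combination 1.

348.3 kip·ft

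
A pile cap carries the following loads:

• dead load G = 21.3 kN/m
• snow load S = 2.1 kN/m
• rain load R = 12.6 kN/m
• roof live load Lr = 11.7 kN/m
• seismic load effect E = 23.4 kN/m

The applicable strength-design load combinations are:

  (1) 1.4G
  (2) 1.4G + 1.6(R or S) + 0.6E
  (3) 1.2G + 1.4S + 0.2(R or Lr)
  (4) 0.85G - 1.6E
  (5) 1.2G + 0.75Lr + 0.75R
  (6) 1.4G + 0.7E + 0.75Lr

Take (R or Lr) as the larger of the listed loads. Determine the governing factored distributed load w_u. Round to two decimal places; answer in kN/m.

(R or S) → R = 12.6 kN/m; (R or Lr) → R = 12.6 kN/m.
(1) 1.4(21.3) = 29.82
(2) 1.4(21.3) + 1.6(12.6) + 0.6(23.4) = 64.02
(3) 1.2(21.3) + 1.4(2.1) + 0.2(12.6) = 31.02
(4) 0.85(21.3) - 1.6(23.4) = -19.34
(5) 1.2(21.3) + 0.75(11.7) + 0.75(12.6) = 43.79
(6) 1.4(21.3) + 0.7(23.4) + 0.75(11.7) = 54.98
The controlling combination is 2, giving 64.02 kN/m.

64.02 kN/m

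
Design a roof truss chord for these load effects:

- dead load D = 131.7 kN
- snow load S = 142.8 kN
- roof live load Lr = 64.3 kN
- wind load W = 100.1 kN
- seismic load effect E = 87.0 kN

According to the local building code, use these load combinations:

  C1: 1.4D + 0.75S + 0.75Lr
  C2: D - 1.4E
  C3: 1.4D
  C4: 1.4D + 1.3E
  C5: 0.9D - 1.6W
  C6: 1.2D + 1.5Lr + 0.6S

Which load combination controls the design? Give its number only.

C1: 1.4(131.7) + 0.75(142.8) + 0.75(64.3) = 184.38 + 107.10 + 48.23 = 339.71
C2: 1.0(131.7) - 1.4(87.0) = 131.70 - 121.80 = 9.90
C3: 1.4(131.7) = 184.38
C4: 1.4(131.7) + 1.3(87.0) = 184.38 + 113.10 = 297.48
C5: 0.9(131.7) - 1.6(100.1) = 118.53 - 160.16 = -41.63
C6: 1.2(131.7) + 1.5(64.3) + 0.6(142.8) = 158.04 + 96.45 + 85.68 = 340.17
The largest value is 340.17 kN from combination 6.

Combination 6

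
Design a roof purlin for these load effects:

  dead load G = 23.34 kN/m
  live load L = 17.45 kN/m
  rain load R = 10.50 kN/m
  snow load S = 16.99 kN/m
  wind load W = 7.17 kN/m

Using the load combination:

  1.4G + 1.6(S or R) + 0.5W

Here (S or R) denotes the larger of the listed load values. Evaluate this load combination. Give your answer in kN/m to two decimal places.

63.45 kN/m

(S or R) → S = 16.99 kN/m.
1.4(23.34) + 1.6(16.99) + 0.5(7.17) = 32.68 + 27.18 + 3.59 = 63.45
w_u = 63.45 kN/m.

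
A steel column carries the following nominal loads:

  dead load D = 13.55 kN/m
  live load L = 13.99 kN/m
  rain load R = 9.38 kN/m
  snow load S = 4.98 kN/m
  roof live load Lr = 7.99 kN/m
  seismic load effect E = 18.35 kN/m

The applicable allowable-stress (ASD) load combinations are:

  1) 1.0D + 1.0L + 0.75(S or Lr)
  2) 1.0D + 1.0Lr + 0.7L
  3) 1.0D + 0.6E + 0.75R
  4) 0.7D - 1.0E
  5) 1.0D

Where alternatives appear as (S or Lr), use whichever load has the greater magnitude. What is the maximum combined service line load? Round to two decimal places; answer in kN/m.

(S or Lr) → Lr = 7.99 kN/m.
1) 1.0(13.55) + 1.0(13.99) + 0.75(7.99) = 33.53
2) 1.0(13.55) + 1.0(7.99) + 0.7(13.99) = 31.33
3) 1.0(13.55) + 0.6(18.35) + 0.75(9.38) = 31.60
4) 0.7(13.55) - 1.0(18.35) = -8.87
5) 1.0(13.55) = 13.55
The controlling combination is 1, giving 33.53 kN/m.

33.53 kN/m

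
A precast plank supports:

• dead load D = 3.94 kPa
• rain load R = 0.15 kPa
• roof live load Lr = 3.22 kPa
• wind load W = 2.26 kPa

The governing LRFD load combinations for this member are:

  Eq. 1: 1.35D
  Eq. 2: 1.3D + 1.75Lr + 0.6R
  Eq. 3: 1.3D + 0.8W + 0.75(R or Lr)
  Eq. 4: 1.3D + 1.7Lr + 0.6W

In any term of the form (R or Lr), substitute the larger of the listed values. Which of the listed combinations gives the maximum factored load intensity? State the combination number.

Combination 4

(R or Lr) → Lr = 3.22 kPa.
Eq. 1: 1.35(3.94) = 5.32
Eq. 2: 1.3(3.94) + 1.75(3.22) + 0.6(0.15) = 5.12 + 5.64 + 0.09 = 10.85
Eq. 3: 1.3(3.94) + 0.8(2.26) + 0.75(3.22) = 5.12 + 1.81 + 2.42 = 9.35
Eq. 4: 1.3(3.94) + 1.7(3.22) + 0.6(2.26) = 5.12 + 5.47 + 1.36 = 11.95
The largest value is 11.95 kPa from combination 4.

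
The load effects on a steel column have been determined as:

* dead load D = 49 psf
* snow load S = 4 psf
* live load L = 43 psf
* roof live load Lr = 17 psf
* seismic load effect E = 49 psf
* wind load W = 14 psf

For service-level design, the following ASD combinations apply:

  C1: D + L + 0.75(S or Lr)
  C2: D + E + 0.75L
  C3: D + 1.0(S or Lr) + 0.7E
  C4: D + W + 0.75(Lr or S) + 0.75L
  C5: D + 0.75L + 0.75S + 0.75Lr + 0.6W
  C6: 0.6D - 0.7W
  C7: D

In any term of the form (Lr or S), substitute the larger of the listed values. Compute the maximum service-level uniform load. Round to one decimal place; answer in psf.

130.3 psf

(S or Lr) → Lr = 17 psf; (Lr or S) → Lr = 17 psf.
C1: 1.0(49) + 1.0(43) + 0.75(17) = 104.8
C2: 1.0(49) + 1.0(49) + 0.75(43) = 130.3
C3: 1.0(49) + 1.0(17) + 0.7(49) = 100.3
C4: 1.0(49) + 1.0(14) + 0.75(17) + 0.75(43) = 108.0
C5: 1.0(49) + 0.75(43) + 0.75(4) + 0.75(17) + 0.6(14) = 105.4
C6: 0.6(49) - 0.7(14) = 19.6
C7: 1.0(49) = 49.0
Combination 2 governs: q = 130.3 psf.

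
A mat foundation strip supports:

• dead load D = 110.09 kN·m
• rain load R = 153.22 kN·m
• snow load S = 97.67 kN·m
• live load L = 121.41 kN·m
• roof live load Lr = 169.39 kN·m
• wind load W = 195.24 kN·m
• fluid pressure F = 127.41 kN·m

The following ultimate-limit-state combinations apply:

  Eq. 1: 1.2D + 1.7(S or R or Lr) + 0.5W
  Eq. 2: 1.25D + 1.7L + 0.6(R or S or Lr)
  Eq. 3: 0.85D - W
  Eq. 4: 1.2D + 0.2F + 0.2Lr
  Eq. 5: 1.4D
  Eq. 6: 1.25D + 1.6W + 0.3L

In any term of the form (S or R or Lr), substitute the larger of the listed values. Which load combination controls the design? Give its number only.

Combination 1

(S or R or Lr) → Lr = 169.39 kN·m; (R or S or Lr) → Lr = 169.39 kN·m.
Eq. 1: 1.2(110.09) + 1.7(169.39) + 0.5(195.24) = 132.11 + 287.96 + 97.62 = 517.69
Eq. 2: 1.25(110.09) + 1.7(121.41) + 0.6(169.39) = 137.61 + 206.40 + 101.63 = 445.64
Eq. 3: 0.85(110.09) - 1.0(195.24) = 93.58 - 195.24 = -101.66
Eq. 4: 1.2(110.09) + 0.2(127.41) + 0.2(169.39) = 132.11 + 25.48 + 33.88 = 191.47
Eq. 5: 1.4(110.09) = 154.13
Eq. 6: 1.25(110.09) + 1.6(195.24) + 0.3(121.41) = 486.42
The largest value is 517.69 kN·m from combination 1.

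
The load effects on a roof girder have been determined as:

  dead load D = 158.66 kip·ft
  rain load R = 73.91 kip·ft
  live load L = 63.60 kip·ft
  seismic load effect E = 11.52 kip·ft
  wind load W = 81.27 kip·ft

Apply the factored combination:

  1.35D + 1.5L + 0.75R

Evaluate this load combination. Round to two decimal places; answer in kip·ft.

365.02 kip·ft

1.35(158.66) + 1.5(63.60) + 0.75(73.91) = 214.19 + 95.40 + 55.43 = 365.02
M_u = 365.02 kip·ft.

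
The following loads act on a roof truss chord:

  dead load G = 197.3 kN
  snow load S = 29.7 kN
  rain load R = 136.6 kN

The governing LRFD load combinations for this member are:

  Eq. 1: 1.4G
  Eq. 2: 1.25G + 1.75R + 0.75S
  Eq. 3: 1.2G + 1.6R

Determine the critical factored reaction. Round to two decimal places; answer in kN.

507.95 kN

Eq. 1: 1.4(197.3) = 276.22
Eq. 2: 1.25(197.3) + 1.75(136.6) + 0.75(29.7) = 507.95
Eq. 3: 1.2(197.3) + 1.6(136.6) = 236.76 + 218.56 = 455.32
Maximum is from combination 2.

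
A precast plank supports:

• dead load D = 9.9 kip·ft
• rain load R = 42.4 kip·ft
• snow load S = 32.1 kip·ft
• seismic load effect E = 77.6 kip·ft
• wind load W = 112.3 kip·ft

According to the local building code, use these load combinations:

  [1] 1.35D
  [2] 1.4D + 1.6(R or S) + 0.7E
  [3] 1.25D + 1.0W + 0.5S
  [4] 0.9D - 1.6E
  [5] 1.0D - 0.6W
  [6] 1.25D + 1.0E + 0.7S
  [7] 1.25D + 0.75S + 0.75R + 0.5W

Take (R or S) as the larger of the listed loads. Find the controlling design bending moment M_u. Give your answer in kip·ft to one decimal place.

(R or S) → R = 42.4 kip·ft.
[1] 1.35(9.9) = 13.4
[2] 1.4(9.9) + 1.6(42.4) + 0.7(77.6) = 136.0
[3] 1.25(9.9) + 1.0(112.3) + 0.5(32.1) = 140.7
[4] 0.9(9.9) - 1.6(77.6) = -115.3
[5] 1.0(9.9) - 0.6(112.3) = -57.5
[6] 1.25(9.9) + 1.0(77.6) + 0.7(32.1) = 112.4
[7] 1.25(9.9) + 0.75(32.1) + 0.75(42.4) + 0.5(112.3) = 124.4
Maximum is from combination 3.

140.7 kip·ft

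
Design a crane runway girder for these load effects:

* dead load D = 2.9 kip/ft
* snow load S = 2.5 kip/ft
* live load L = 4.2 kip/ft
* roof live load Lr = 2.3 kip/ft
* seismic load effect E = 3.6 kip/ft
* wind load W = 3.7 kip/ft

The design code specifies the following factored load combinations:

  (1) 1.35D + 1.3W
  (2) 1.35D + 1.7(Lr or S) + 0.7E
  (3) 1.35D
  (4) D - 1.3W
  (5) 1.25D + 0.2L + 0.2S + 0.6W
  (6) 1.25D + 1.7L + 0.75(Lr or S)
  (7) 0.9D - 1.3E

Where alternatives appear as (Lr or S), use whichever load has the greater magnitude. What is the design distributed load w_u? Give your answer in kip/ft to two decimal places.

12.64 kip/ft

(Lr or S) → S = 2.5 kip/ft.
(1) 1.35(2.9) + 1.3(3.7) = 3.92 + 4.81 = 8.73
(2) 1.35(2.9) + 1.7(2.5) + 0.7(3.6) = 3.92 + 4.25 + 2.52 = 10.69
(3) 1.35(2.9) = 3.92
(4) 1.0(2.9) - 1.3(3.7) = 2.90 - 4.81 = -1.91
(5) 1.25(2.9) + 0.2(4.2) + 0.2(2.5) + 0.6(3.7) = 3.63 + 0.84 + 0.50 + 2.22 = 7.19
(6) 1.25(2.9) + 1.7(4.2) + 0.75(2.5) = 12.64
(7) 0.9(2.9) - 1.3(3.6) = 2.61 - 4.68 = -2.07
Maximum is from combination 6.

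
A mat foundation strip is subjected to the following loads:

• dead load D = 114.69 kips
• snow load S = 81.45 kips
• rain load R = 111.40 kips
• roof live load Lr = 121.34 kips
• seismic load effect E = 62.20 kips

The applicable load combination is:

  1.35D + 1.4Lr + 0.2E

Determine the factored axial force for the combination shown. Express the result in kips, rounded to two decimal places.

1.35(114.69) + 1.4(121.34) + 0.2(62.20) = 337.15
P_u = 337.15 kips.

337.15 kips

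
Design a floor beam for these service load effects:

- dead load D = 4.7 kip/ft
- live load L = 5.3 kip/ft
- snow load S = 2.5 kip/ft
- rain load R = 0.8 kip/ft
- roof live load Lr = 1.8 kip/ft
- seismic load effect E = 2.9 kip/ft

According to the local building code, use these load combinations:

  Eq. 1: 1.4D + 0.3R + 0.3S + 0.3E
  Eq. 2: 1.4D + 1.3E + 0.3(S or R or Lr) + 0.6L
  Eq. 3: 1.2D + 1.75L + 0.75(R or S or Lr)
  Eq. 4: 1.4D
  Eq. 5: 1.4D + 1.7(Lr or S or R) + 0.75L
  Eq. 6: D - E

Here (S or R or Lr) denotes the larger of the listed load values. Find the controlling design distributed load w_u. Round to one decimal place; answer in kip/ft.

16.8 kip/ft

(S or R or Lr) → S = 2.5 kip/ft; (R or S or Lr) → S = 2.5 kip/ft; (Lr or S or R) → S = 2.5 kip/ft.
Eq. 1: 1.4(4.7) + 0.3(0.8) + 0.3(2.5) + 0.3(2.9) = 8.4
Eq. 2: 1.4(4.7) + 1.3(2.9) + 0.3(2.5) + 0.6(5.3) = 14.3
Eq. 3: 1.2(4.7) + 1.75(5.3) + 0.75(2.5) = 16.8
Eq. 4: 1.4(4.7) = 6.6
Eq. 5: 1.4(4.7) + 1.7(2.5) + 0.75(5.3) = 14.8
Eq. 6: 1.0(4.7) - 1.0(2.9) = 1.8
Maximum is from combination 3.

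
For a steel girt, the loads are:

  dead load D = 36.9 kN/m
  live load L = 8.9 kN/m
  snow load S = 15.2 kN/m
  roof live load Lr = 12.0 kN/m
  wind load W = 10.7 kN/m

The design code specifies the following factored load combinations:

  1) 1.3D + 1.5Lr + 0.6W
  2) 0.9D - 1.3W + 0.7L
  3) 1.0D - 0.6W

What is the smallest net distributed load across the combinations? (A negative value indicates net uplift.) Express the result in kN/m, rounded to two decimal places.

1) 1.3(36.9) + 1.5(12.0) + 0.6(10.7) = 47.97 + 18.00 + 6.42 = 72.39
2) 0.9(36.9) - 1.3(10.7) + 0.7(8.9) = 33.21 - 13.91 + 6.23 = 25.53
3) 1.0(36.9) - 0.6(10.7) = 36.90 - 6.42 = 30.48
Combination 2 gives the minimum: 25.53 kN/m.

25.53 kN/m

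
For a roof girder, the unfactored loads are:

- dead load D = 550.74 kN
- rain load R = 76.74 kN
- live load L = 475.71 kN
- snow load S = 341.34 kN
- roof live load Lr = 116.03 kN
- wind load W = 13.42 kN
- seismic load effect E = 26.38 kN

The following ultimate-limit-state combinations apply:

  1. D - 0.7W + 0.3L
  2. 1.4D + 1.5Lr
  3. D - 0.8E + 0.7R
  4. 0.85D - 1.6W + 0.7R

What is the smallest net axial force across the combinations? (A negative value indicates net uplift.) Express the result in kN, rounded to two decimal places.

500.38 kN

1. 1.0(550.74) - 0.7(13.42) + 0.3(475.71) = 550.74 - 9.39 + 142.71 = 684.06
2. 1.4(550.74) + 1.5(116.03) = 945.08
3. 1.0(550.74) - 0.8(26.38) + 0.7(76.74) = 583.35
4. 0.85(550.74) - 1.6(13.42) + 0.7(76.74) = 468.13 - 21.47 + 53.72 = 500.38
Combination 4 gives the minimum: 500.38 kN.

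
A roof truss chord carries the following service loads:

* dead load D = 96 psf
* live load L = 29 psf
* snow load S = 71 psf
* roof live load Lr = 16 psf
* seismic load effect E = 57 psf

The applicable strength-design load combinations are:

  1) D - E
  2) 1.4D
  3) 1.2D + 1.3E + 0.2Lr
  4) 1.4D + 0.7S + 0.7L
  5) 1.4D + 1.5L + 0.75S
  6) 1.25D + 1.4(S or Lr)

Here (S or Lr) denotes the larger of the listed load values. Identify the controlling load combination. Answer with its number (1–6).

(S or Lr) → S = 71 psf.
1) 1.0(96) - 1.0(57) = 39.0
2) 1.4(96) = 134.4
3) 1.2(96) + 1.3(57) + 0.2(16) = 192.5
4) 1.4(96) + 0.7(71) + 0.7(29) = 204.4
5) 1.4(96) + 1.5(29) + 0.75(71) = 231.2
6) 1.25(96) + 1.4(71) = 219.4
The largest value is 231.2 psf from combination 5.

Combination 5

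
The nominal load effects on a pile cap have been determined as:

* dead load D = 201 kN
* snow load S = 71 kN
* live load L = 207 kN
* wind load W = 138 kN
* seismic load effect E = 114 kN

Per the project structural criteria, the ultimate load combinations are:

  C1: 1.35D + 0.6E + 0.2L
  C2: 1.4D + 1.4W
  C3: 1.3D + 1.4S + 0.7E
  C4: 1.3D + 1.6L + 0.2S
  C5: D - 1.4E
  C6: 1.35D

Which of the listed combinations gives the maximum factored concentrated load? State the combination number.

C1: 1.35(201) + 0.6(114) + 0.2(207) = 271.4 + 68.4 + 41.4 = 381.2
C2: 1.4(201) + 1.4(138) = 281.4 + 193.2 = 474.6
C3: 1.3(201) + 1.4(71) + 0.7(114) = 261.3 + 99.4 + 79.8 = 440.5
C4: 1.3(201) + 1.6(207) + 0.2(71) = 261.3 + 331.2 + 14.2 = 606.7
C5: 1.0(201) - 1.4(114) = 201.0 - 159.6 = 41.4
C6: 1.35(201) = 271.4
The largest value is 606.7 kN from combination 4.

Combination 4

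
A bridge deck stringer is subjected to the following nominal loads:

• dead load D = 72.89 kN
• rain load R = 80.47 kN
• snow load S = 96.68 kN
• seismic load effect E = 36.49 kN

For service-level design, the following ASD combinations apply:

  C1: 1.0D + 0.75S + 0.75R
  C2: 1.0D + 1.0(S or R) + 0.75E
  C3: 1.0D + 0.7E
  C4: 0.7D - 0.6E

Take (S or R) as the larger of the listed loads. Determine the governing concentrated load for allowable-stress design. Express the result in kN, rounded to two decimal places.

(S or R) → S = 96.68 kN.
C1: 1.0(72.89) + 0.75(96.68) + 0.75(80.47) = 72.89 + 72.51 + 60.35 = 205.75
C2: 1.0(72.89) + 1.0(96.68) + 0.75(36.49) = 72.89 + 96.68 + 27.37 = 196.94
C3: 1.0(72.89) + 0.7(36.49) = 72.89 + 25.54 = 98.43
C4: 0.7(72.89) - 0.6(36.49) = 51.02 - 21.89 = 29.13
Maximum is from combination 1.

205.75 kN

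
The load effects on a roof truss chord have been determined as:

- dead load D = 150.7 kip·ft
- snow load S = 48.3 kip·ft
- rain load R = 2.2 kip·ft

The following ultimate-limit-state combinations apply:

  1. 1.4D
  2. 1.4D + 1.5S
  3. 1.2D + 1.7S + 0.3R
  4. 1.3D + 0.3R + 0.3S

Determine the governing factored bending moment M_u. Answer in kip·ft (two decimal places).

1. 1.4(150.7) = 210.98
2. 1.4(150.7) + 1.5(48.3) = 210.98 + 72.45 = 283.43
3. 1.2(150.7) + 1.7(48.3) + 0.3(2.2) = 180.84 + 82.11 + 0.66 = 263.61
4. 1.3(150.7) + 0.3(2.2) + 0.3(48.3) = 195.91 + 0.66 + 14.49 = 211.06
The controlling combination is 2, giving 283.43 kip·ft.

283.43 kip·ft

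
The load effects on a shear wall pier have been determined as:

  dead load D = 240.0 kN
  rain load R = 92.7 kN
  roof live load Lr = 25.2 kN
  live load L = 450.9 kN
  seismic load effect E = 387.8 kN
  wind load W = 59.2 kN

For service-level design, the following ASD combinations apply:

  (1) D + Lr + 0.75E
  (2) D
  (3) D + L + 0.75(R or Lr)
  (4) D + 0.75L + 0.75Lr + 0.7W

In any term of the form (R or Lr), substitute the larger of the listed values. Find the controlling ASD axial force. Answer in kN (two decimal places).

(R or Lr) → R = 92.7 kN.
(1) 1.0(240.0) + 1.0(25.2) + 0.75(387.8) = 240.00 + 25.20 + 290.85 = 556.05
(2) 1.0(240.0) = 240.00
(3) 1.0(240.0) + 1.0(450.9) + 0.75(92.7) = 240.00 + 450.90 + 69.53 = 760.43
(4) 1.0(240.0) + 0.75(450.9) + 0.75(25.2) + 0.7(59.2) = 240.00 + 338.18 + 18.90 + 41.44 = 638.52
Combination 3 governs: N = 760.43 kN.

760.43 kN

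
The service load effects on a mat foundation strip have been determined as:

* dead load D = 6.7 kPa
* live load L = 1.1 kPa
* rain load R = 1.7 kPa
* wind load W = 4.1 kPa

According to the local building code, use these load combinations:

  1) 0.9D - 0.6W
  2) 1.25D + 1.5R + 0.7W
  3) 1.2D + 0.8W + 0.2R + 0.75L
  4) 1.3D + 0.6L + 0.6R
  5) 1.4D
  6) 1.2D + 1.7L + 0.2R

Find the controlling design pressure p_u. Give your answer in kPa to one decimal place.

1) 0.9(6.7) - 0.6(4.1) = 3.6
2) 1.25(6.7) + 1.5(1.7) + 0.7(4.1) = 13.8
3) 1.2(6.7) + 0.8(4.1) + 0.2(1.7) + 0.75(1.1) = 12.5
4) 1.3(6.7) + 0.6(1.1) + 0.6(1.7) = 10.4
5) 1.4(6.7) = 9.4
6) 1.2(6.7) + 1.7(1.1) + 0.2(1.7) = 10.3
Maximum is from combination 2.

13.8 kPa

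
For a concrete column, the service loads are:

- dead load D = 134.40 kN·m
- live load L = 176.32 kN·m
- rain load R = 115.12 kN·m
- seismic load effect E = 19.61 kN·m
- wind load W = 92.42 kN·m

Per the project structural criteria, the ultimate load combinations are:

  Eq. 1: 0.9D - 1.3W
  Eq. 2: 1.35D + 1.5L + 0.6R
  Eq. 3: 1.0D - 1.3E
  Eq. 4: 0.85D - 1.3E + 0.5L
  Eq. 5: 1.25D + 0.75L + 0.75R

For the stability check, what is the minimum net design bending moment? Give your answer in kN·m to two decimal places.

Eq. 1: 0.9(134.40) - 1.3(92.42) = 120.96 - 120.15 = 0.81
Eq. 2: 1.35(134.40) + 1.5(176.32) + 0.6(115.12) = 181.44 + 264.48 + 69.07 = 514.99
Eq. 3: 1.0(134.40) - 1.3(19.61) = 134.40 - 25.49 = 108.91
Eq. 4: 0.85(134.40) - 1.3(19.61) + 0.5(176.32) = 114.24 - 25.49 + 88.16 = 176.91
Eq. 5: 1.25(134.40) + 0.75(176.32) + 0.75(115.12) = 168.00 + 132.24 + 86.34 = 386.58
Combination 1 gives the minimum: 0.81 kN·m.

0.81 kN·m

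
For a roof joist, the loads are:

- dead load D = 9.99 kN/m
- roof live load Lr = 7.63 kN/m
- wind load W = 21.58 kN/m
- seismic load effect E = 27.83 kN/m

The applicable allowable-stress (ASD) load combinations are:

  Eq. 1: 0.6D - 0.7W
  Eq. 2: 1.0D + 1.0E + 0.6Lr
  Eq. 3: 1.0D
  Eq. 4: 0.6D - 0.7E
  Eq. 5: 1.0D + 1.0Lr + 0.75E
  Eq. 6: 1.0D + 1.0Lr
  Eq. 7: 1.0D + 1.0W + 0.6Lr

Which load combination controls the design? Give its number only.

Combination 2

Eq. 1: 0.6(9.99) - 0.7(21.58) = -9.11
Eq. 2: 1.0(9.99) + 1.0(27.83) + 0.6(7.63) = 9.99 + 27.83 + 4.58 = 42.40
Eq. 3: 1.0(9.99) = 9.99
Eq. 4: 0.6(9.99) - 0.7(27.83) = 5.99 - 19.48 = -13.49
Eq. 5: 1.0(9.99) + 1.0(7.63) + 0.75(27.83) = 9.99 + 7.63 + 20.87 = 38.49
Eq. 6: 1.0(9.99) + 1.0(7.63) = 9.99 + 7.63 = 17.62
Eq. 7: 1.0(9.99) + 1.0(21.58) + 0.6(7.63) = 9.99 + 21.58 + 4.58 = 36.15
The largest value is 42.40 kN/m from combination 2.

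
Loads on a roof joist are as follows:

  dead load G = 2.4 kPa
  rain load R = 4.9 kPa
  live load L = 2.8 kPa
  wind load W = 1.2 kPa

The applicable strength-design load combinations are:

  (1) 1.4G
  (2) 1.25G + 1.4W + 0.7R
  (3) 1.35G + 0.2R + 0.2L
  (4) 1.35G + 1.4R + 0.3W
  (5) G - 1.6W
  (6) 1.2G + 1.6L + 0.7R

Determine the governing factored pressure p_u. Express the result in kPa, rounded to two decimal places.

10.79 kPa

(1) 1.4(2.4) = 3.36
(2) 1.25(2.4) + 1.4(1.2) + 0.7(4.9) = 8.11
(3) 1.35(2.4) + 0.2(4.9) + 0.2(2.8) = 4.78
(4) 1.35(2.4) + 1.4(4.9) + 0.3(1.2) = 10.46
(5) 1.0(2.4) - 1.6(1.2) = 0.48
(6) 1.2(2.4) + 1.6(2.8) + 0.7(4.9) = 10.79
Maximum is from combination 6.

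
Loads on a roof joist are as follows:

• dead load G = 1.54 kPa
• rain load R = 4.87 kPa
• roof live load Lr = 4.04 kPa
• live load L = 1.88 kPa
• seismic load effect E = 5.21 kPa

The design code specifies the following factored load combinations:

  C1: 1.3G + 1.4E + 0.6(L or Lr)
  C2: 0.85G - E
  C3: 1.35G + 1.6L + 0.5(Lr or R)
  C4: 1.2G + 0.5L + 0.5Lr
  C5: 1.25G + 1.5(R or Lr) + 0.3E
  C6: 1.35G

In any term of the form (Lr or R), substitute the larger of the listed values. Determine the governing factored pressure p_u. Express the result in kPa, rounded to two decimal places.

(L or Lr) → Lr = 4.04 kPa; (Lr or R) → R = 4.87 kPa; (R or Lr) → R = 4.87 kPa.
C1: 1.3(1.54) + 1.4(5.21) + 0.6(4.04) = 11.72
C2: 0.85(1.54) - 1.0(5.21) = -3.90
C3: 1.35(1.54) + 1.6(1.88) + 0.5(4.87) = 7.52
C4: 1.2(1.54) + 0.5(1.88) + 0.5(4.04) = 4.81
C5: 1.25(1.54) + 1.5(4.87) + 0.3(5.21) = 10.79
C6: 1.35(1.54) = 2.08
Maximum is from combination 1.

11.72 kPa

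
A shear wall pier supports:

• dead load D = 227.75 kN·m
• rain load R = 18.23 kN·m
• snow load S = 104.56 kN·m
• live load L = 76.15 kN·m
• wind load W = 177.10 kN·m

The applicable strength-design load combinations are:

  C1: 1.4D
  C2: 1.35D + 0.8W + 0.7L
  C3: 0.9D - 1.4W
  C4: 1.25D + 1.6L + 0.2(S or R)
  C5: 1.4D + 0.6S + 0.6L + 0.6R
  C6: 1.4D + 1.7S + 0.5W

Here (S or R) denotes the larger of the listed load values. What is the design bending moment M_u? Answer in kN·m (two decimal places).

585.15 kN·m

(S or R) → S = 104.56 kN·m.
C1: 1.4(227.75) = 318.85
C2: 1.35(227.75) + 0.8(177.10) + 0.7(76.15) = 307.46 + 141.68 + 53.31 = 502.45
C3: 0.9(227.75) - 1.4(177.10) = -42.97
C4: 1.25(227.75) + 1.6(76.15) + 0.2(104.56) = 284.69 + 121.84 + 20.91 = 427.44
C5: 1.4(227.75) + 0.6(104.56) + 0.6(76.15) + 0.6(18.23) = 438.21
C6: 1.4(227.75) + 1.7(104.56) + 0.5(177.10) = 318.85 + 177.75 + 88.55 = 585.15
Combination 6 governs: M_u = 585.15 kN·m.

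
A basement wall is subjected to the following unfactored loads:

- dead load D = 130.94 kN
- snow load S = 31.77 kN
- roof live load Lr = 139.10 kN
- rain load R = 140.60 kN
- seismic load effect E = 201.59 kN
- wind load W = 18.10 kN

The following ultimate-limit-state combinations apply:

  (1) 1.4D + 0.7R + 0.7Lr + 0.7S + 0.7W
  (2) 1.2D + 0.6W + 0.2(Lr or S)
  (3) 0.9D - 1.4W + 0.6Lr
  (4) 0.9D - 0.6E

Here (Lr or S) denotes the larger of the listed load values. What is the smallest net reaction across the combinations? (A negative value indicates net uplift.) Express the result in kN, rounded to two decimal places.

(Lr or S) → Lr = 139.10 kN.
(1) 1.4(130.94) + 0.7(140.60) + 0.7(139.10) + 0.7(31.77) + 0.7(18.10) = 414.02
(2) 1.2(130.94) + 0.6(18.10) + 0.2(139.10) = 195.81
(3) 0.9(130.94) - 1.4(18.10) + 0.6(139.10) = 175.97
(4) 0.9(130.94) - 0.6(201.59) = -3.11
Combination 4 gives the minimum: -3.11 kN.

-3.11 kN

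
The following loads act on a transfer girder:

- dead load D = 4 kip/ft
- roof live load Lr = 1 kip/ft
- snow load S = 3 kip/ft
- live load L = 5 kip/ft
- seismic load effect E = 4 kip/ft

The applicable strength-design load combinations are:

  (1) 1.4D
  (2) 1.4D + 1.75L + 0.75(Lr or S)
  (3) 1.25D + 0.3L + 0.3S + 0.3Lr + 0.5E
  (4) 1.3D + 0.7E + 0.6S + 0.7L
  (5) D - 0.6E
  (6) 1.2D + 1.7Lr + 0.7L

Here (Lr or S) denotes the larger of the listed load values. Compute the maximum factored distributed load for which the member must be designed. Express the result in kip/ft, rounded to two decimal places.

(Lr or S) → S = 3 kip/ft.
(1) 1.4(4) = 5.60
(2) 1.4(4) + 1.75(5) + 0.75(3) = 5.60 + 8.75 + 2.25 = 16.60
(3) 1.25(4) + 0.3(5) + 0.3(3) + 0.3(1) + 0.5(4) = 5.00 + 1.50 + 0.90 + 0.30 + 2.00 = 9.70
(4) 1.3(4) + 0.7(4) + 0.6(3) + 0.7(5) = 5.20 + 2.80 + 1.80 + 3.50 = 13.30
(5) 1.0(4) - 0.6(4) = 4.00 - 2.40 = 1.60
(6) 1.2(4) + 1.7(1) + 0.7(5) = 4.80 + 1.70 + 3.50 = 10.00
Maximum is from combination 2.

16.60 kip/ft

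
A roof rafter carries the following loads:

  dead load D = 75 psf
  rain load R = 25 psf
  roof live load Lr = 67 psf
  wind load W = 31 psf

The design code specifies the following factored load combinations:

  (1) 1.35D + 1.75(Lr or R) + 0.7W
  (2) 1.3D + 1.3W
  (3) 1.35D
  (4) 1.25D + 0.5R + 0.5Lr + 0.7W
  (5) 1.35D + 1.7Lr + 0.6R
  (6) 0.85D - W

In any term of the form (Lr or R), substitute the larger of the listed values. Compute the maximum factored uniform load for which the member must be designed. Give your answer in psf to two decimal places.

240.20 psf

(Lr or R) → Lr = 67 psf.
(1) 1.35(75) + 1.75(67) + 0.7(31) = 101.25 + 117.25 + 21.70 = 240.20
(2) 1.3(75) + 1.3(31) = 97.50 + 40.30 = 137.80
(3) 1.35(75) = 101.25
(4) 1.25(75) + 0.5(25) + 0.5(67) + 0.7(31) = 93.75 + 12.50 + 33.50 + 21.70 = 161.45
(5) 1.35(75) + 1.7(67) + 0.6(25) = 101.25 + 113.90 + 15.00 = 230.15
(6) 0.85(75) - 1.0(31) = 63.75 - 31.00 = 32.75
The controlling combination is 1, giving 240.20 psf.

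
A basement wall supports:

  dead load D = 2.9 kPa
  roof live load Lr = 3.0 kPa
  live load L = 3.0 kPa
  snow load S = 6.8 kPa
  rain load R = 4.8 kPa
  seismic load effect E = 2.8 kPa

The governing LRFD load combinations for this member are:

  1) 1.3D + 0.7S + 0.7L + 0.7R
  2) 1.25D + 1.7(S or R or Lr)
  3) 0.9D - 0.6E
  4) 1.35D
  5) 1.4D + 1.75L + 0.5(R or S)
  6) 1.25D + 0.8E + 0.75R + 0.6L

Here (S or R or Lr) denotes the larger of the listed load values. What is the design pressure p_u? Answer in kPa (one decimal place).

(S or R or Lr) → S = 6.8 kPa; (R or S) → S = 6.8 kPa.
1) 1.3(2.9) + 0.7(6.8) + 0.7(3.0) + 0.7(4.8) = 14.0
2) 1.25(2.9) + 1.7(6.8) = 3.6 + 11.6 = 15.2
3) 0.9(2.9) - 0.6(2.8) = 2.6 - 1.7 = 0.9
4) 1.35(2.9) = 3.9
5) 1.4(2.9) + 1.75(3.0) + 0.5(6.8) = 12.7
6) 1.25(2.9) + 0.8(2.8) + 0.75(4.8) + 0.6(3.0) = 11.3
Maximum is from combination 2.

15.2 kPa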